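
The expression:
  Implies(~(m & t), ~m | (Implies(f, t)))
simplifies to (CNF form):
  t | ~f | ~m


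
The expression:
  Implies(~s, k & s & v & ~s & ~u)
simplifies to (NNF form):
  s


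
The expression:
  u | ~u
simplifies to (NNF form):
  True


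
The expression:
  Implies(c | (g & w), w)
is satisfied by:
  {w: True, c: False}
  {c: False, w: False}
  {c: True, w: True}


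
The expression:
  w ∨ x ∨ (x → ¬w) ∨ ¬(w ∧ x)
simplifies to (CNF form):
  True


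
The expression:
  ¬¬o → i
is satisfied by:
  {i: True, o: False}
  {o: False, i: False}
  {o: True, i: True}


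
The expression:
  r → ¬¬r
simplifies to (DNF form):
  True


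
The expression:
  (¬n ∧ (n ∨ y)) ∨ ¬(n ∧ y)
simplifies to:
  ¬n ∨ ¬y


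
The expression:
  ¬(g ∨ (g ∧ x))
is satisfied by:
  {g: False}


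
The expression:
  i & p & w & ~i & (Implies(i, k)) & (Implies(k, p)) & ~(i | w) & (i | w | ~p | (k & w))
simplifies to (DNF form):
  False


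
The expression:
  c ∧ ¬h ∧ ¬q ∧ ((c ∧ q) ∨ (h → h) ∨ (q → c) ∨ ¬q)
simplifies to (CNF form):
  c ∧ ¬h ∧ ¬q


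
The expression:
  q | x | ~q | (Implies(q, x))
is always true.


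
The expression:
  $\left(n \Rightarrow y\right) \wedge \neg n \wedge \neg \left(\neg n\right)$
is never true.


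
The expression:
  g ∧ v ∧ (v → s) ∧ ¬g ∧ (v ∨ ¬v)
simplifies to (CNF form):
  False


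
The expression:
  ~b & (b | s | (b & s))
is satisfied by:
  {s: True, b: False}


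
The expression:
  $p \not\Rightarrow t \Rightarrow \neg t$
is always true.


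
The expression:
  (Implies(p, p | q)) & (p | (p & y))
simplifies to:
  p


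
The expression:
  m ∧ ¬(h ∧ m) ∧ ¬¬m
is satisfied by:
  {m: True, h: False}


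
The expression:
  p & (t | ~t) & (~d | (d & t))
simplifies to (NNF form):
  p & (t | ~d)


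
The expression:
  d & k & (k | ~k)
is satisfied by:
  {d: True, k: True}


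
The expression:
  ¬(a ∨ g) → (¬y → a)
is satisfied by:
  {a: True, y: True, g: True}
  {a: True, y: True, g: False}
  {a: True, g: True, y: False}
  {a: True, g: False, y: False}
  {y: True, g: True, a: False}
  {y: True, g: False, a: False}
  {g: True, y: False, a: False}


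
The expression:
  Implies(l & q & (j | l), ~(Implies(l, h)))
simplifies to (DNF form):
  ~h | ~l | ~q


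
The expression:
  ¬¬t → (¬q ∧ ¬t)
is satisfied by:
  {t: False}


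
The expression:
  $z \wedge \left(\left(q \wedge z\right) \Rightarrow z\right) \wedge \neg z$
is never true.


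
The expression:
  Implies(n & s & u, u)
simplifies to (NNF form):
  True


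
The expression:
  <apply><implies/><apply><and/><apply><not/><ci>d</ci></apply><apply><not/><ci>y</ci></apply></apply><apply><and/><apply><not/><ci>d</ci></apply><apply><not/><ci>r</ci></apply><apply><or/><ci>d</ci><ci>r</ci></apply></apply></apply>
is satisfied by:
  {y: True, d: True}
  {y: True, d: False}
  {d: True, y: False}


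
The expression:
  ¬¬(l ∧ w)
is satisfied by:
  {w: True, l: True}


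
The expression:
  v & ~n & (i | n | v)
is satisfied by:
  {v: True, n: False}


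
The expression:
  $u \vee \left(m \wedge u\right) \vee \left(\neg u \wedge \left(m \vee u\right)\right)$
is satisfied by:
  {m: True, u: True}
  {m: True, u: False}
  {u: True, m: False}


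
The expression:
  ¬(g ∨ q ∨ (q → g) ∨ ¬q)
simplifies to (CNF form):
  False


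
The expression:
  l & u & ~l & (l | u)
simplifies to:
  False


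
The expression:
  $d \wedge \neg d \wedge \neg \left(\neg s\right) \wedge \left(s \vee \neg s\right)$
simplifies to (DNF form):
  $\text{False}$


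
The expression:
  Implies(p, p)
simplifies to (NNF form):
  True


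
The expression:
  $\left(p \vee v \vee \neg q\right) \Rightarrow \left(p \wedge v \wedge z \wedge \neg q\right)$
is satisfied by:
  {q: True, z: True, v: False, p: False}
  {q: True, z: False, v: False, p: False}
  {p: True, v: True, z: True, q: False}


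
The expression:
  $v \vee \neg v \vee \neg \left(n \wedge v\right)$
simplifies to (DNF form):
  $\text{True}$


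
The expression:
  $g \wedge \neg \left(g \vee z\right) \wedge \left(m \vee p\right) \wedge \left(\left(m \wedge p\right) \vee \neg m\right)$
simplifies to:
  $\text{False}$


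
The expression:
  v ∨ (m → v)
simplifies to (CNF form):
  v ∨ ¬m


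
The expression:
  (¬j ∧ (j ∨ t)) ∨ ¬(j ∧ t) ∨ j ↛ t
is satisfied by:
  {t: False, j: False}
  {j: True, t: False}
  {t: True, j: False}


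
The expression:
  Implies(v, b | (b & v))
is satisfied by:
  {b: True, v: False}
  {v: False, b: False}
  {v: True, b: True}


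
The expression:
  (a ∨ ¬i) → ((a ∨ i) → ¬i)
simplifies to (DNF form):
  ¬a ∨ ¬i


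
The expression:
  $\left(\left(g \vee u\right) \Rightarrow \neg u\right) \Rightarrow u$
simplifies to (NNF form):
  $u$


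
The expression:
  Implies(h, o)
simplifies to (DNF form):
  o | ~h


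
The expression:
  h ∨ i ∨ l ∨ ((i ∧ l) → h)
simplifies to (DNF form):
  True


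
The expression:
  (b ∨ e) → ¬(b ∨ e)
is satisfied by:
  {e: False, b: False}


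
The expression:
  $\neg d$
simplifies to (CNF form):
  $\neg d$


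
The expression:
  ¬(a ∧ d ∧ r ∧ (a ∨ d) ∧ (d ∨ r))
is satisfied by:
  {d: False, a: False, r: False}
  {r: True, d: False, a: False}
  {a: True, d: False, r: False}
  {r: True, a: True, d: False}
  {d: True, r: False, a: False}
  {r: True, d: True, a: False}
  {a: True, d: True, r: False}


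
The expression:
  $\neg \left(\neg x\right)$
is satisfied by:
  {x: True}


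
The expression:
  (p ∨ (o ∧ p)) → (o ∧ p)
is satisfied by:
  {o: True, p: False}
  {p: False, o: False}
  {p: True, o: True}


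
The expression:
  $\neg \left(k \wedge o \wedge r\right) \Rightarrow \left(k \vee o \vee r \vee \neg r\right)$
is always true.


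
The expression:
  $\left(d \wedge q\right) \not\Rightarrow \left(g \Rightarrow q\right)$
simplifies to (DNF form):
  $\text{False}$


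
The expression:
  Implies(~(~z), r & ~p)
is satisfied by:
  {r: True, p: False, z: False}
  {p: False, z: False, r: False}
  {r: True, p: True, z: False}
  {p: True, r: False, z: False}
  {z: True, r: True, p: False}


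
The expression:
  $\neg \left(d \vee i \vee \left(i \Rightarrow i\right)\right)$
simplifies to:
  $\text{False}$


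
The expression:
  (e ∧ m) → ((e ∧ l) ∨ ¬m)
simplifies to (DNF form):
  l ∨ ¬e ∨ ¬m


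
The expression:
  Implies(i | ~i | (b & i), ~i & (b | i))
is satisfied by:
  {b: True, i: False}


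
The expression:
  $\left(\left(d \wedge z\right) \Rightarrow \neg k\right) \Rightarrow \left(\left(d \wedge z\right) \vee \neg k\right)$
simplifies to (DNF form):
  $\left(d \wedge z\right) \vee \neg k$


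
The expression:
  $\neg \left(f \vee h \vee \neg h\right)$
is never true.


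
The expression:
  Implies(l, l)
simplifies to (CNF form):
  True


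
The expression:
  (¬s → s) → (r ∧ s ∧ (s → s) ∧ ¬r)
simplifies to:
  ¬s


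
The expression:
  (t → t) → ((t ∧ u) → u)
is always true.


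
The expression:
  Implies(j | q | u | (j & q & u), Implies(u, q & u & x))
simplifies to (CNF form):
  (q | ~u) & (x | ~u)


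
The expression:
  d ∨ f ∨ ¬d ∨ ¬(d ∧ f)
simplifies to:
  True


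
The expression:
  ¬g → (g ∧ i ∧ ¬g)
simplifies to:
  g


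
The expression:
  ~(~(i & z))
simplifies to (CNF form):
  i & z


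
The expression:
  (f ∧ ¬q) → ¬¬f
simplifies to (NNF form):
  True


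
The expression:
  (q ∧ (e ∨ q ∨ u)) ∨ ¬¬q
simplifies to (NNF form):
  q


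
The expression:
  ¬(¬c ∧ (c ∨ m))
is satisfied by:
  {c: True, m: False}
  {m: False, c: False}
  {m: True, c: True}


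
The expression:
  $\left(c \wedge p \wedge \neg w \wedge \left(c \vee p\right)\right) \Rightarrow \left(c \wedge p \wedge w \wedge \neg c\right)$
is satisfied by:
  {w: True, p: False, c: False}
  {p: False, c: False, w: False}
  {w: True, c: True, p: False}
  {c: True, p: False, w: False}
  {w: True, p: True, c: False}
  {p: True, w: False, c: False}
  {w: True, c: True, p: True}


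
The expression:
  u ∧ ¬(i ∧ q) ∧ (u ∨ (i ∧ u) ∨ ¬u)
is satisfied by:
  {u: True, q: False, i: False}
  {u: True, i: True, q: False}
  {u: True, q: True, i: False}


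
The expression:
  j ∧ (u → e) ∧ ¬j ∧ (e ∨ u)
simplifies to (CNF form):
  False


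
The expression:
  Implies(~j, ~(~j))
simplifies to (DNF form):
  j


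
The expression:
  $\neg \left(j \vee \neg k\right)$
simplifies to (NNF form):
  $k \wedge \neg j$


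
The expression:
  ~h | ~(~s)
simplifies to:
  s | ~h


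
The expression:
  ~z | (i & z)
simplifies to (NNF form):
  i | ~z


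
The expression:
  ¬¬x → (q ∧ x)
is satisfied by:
  {q: True, x: False}
  {x: False, q: False}
  {x: True, q: True}


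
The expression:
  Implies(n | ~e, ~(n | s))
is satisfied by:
  {e: True, n: False, s: False}
  {n: False, s: False, e: False}
  {e: True, s: True, n: False}


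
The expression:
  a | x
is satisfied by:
  {a: True, x: True}
  {a: True, x: False}
  {x: True, a: False}


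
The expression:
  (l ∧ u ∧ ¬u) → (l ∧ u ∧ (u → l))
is always true.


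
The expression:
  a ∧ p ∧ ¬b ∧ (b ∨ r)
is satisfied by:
  {r: True, p: True, a: True, b: False}


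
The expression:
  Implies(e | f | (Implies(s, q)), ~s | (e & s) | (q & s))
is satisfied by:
  {q: True, e: True, s: False, f: False}
  {q: True, s: False, e: False, f: False}
  {e: True, q: False, s: False, f: False}
  {q: False, s: False, e: False, f: False}
  {f: True, q: True, e: True, s: False}
  {f: True, q: True, s: False, e: False}
  {f: True, e: True, q: False, s: False}
  {f: True, q: False, s: False, e: False}
  {q: True, s: True, e: True, f: False}
  {q: True, s: True, f: False, e: False}
  {s: True, e: True, f: False, q: False}
  {s: True, f: False, e: False, q: False}
  {q: True, s: True, f: True, e: True}
  {q: True, s: True, f: True, e: False}
  {s: True, f: True, e: True, q: False}


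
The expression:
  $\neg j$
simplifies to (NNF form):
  $\neg j$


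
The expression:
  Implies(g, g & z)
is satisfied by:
  {z: True, g: False}
  {g: False, z: False}
  {g: True, z: True}


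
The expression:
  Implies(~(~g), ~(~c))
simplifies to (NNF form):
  c | ~g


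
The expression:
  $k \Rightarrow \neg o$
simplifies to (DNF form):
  $\neg k \vee \neg o$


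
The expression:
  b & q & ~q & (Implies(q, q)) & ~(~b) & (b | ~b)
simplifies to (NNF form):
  False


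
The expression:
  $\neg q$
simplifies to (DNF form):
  $\neg q$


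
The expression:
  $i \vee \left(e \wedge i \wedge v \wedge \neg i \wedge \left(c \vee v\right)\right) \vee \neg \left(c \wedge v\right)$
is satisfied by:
  {i: True, v: False, c: False}
  {v: False, c: False, i: False}
  {i: True, c: True, v: False}
  {c: True, v: False, i: False}
  {i: True, v: True, c: False}
  {v: True, i: False, c: False}
  {i: True, c: True, v: True}


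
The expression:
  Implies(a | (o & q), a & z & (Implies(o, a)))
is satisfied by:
  {z: True, o: False, q: False, a: False}
  {z: False, o: False, q: False, a: False}
  {z: True, q: True, o: False, a: False}
  {q: True, z: False, o: False, a: False}
  {z: True, o: True, q: False, a: False}
  {o: True, z: False, q: False, a: False}
  {a: True, z: True, o: False, q: False}
  {a: True, q: True, z: True, o: False}
  {a: True, z: True, o: True, q: False}
  {a: True, q: True, z: True, o: True}


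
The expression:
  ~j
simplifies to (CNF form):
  ~j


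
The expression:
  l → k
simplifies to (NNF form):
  k ∨ ¬l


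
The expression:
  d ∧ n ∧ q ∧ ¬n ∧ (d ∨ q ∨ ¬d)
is never true.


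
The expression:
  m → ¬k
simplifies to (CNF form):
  ¬k ∨ ¬m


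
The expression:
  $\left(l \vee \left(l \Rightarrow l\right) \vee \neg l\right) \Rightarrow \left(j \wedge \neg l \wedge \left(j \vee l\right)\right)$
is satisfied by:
  {j: True, l: False}


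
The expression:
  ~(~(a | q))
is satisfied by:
  {a: True, q: True}
  {a: True, q: False}
  {q: True, a: False}


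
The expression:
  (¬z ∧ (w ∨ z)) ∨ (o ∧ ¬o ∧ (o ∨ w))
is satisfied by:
  {w: True, z: False}


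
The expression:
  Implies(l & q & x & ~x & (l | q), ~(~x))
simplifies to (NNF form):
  True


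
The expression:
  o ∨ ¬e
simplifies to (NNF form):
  o ∨ ¬e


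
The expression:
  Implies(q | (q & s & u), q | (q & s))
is always true.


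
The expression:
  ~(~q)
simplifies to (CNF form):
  q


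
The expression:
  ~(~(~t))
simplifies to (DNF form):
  ~t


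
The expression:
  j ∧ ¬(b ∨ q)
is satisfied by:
  {j: True, q: False, b: False}


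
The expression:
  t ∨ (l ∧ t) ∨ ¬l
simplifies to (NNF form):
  t ∨ ¬l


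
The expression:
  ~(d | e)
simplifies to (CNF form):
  ~d & ~e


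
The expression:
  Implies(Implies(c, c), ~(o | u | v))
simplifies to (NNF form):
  ~o & ~u & ~v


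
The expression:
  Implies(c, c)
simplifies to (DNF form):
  True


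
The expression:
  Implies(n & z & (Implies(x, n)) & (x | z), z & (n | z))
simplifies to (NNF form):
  True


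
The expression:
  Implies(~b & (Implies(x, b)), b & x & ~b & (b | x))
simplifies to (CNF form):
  b | x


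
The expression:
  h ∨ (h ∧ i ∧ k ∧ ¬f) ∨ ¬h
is always true.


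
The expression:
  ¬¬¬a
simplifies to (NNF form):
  ¬a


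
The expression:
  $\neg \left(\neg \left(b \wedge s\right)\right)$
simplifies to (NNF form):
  $b \wedge s$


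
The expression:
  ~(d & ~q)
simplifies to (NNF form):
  q | ~d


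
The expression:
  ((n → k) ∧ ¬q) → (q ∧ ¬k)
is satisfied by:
  {q: True, n: True, k: False}
  {q: True, n: False, k: False}
  {q: True, k: True, n: True}
  {q: True, k: True, n: False}
  {n: True, k: False, q: False}


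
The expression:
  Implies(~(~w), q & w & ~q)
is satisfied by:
  {w: False}


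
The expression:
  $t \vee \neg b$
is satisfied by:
  {t: True, b: False}
  {b: False, t: False}
  {b: True, t: True}


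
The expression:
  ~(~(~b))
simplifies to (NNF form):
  ~b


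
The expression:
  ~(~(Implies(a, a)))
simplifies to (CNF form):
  True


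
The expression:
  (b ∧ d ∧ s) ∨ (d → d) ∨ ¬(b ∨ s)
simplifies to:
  True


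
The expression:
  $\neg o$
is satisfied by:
  {o: False}


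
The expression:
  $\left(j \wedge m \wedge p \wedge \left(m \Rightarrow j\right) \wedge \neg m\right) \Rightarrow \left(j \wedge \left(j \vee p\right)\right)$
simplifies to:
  $\text{True}$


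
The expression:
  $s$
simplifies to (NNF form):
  $s$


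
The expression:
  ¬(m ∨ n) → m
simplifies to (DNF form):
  m ∨ n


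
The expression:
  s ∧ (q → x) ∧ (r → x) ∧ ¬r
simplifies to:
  s ∧ ¬r ∧ (x ∨ ¬q)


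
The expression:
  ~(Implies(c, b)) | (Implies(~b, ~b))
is always true.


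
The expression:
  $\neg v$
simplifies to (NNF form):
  $\neg v$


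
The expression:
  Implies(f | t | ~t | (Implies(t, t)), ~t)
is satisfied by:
  {t: False}


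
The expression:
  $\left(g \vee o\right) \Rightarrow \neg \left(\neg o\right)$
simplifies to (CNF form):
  $o \vee \neg g$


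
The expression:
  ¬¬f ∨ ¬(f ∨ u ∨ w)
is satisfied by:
  {f: True, w: False, u: False}
  {f: True, u: True, w: False}
  {f: True, w: True, u: False}
  {f: True, u: True, w: True}
  {u: False, w: False, f: False}


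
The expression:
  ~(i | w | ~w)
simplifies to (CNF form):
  False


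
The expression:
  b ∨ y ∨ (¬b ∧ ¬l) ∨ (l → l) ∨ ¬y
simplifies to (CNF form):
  True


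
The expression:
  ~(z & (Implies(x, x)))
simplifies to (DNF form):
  ~z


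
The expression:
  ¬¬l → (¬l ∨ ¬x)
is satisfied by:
  {l: False, x: False}
  {x: True, l: False}
  {l: True, x: False}


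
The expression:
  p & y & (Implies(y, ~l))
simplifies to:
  p & y & ~l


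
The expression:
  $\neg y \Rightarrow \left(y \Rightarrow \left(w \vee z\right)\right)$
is always true.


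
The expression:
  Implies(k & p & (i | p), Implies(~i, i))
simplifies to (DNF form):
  i | ~k | ~p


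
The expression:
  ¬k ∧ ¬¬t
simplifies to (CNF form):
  t ∧ ¬k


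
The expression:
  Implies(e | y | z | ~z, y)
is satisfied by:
  {y: True}


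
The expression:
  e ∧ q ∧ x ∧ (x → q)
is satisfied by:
  {e: True, x: True, q: True}


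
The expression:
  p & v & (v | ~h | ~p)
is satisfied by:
  {p: True, v: True}


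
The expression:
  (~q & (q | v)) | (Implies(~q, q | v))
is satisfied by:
  {q: True, v: True}
  {q: True, v: False}
  {v: True, q: False}


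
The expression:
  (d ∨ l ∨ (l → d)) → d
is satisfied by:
  {d: True}


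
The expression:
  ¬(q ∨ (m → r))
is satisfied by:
  {m: True, q: False, r: False}


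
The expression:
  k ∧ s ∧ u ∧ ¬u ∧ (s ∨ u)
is never true.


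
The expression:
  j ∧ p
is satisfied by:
  {p: True, j: True}


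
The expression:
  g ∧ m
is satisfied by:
  {m: True, g: True}


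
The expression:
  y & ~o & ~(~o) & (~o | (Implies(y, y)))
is never true.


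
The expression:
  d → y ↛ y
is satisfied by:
  {d: False}


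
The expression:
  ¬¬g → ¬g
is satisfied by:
  {g: False}


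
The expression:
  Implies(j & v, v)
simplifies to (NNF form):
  True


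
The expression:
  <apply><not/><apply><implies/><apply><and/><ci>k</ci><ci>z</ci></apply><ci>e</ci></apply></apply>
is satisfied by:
  {z: True, k: True, e: False}


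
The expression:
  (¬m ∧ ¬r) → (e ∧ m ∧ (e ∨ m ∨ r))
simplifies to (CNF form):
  m ∨ r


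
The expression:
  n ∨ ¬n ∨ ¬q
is always true.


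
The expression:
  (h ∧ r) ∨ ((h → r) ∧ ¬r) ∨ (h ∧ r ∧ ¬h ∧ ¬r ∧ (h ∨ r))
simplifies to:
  (h ∧ r) ∨ (¬h ∧ ¬r)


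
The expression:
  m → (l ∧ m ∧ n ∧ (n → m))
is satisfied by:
  {l: True, n: True, m: False}
  {l: True, n: False, m: False}
  {n: True, l: False, m: False}
  {l: False, n: False, m: False}
  {l: True, m: True, n: True}


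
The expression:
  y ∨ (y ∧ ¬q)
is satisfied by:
  {y: True}


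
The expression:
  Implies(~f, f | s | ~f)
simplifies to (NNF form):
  True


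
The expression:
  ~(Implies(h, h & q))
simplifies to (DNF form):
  h & ~q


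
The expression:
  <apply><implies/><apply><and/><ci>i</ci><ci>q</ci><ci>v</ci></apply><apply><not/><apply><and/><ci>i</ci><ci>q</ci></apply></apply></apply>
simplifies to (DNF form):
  <apply><or/><apply><not/><ci>i</ci></apply><apply><not/><ci>q</ci></apply><apply><not/><ci>v</ci></apply></apply>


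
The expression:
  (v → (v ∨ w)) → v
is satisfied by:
  {v: True}


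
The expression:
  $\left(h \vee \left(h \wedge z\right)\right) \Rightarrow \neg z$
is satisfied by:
  {h: False, z: False}
  {z: True, h: False}
  {h: True, z: False}


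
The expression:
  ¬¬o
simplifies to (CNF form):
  o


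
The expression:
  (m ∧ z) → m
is always true.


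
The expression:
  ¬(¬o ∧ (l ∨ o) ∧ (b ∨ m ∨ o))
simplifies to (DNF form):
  o ∨ (¬b ∧ ¬m) ∨ ¬l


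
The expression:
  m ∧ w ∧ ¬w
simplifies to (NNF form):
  False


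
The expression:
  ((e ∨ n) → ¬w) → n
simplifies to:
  n ∨ (e ∧ w)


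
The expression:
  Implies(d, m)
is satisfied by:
  {m: True, d: False}
  {d: False, m: False}
  {d: True, m: True}


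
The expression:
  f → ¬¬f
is always true.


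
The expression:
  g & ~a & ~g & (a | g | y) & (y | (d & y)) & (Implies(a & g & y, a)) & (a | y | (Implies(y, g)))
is never true.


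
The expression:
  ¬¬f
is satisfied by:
  {f: True}


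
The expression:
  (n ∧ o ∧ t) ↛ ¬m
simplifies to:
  m ∧ n ∧ o ∧ t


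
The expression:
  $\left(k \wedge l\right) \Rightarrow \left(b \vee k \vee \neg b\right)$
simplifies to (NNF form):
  $\text{True}$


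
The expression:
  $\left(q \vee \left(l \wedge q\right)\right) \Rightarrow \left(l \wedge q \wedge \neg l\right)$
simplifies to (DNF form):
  $\neg q$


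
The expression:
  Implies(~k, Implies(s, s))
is always true.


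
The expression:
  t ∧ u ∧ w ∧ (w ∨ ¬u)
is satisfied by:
  {t: True, u: True, w: True}


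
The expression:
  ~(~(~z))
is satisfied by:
  {z: False}


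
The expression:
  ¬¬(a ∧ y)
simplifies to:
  a ∧ y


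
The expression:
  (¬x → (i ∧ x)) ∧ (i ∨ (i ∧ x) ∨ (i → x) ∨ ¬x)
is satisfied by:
  {x: True}


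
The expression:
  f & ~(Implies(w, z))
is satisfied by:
  {w: True, f: True, z: False}


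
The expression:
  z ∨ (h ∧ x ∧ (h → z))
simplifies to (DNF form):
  z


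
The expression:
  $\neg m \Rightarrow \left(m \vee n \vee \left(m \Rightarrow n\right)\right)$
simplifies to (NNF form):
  $\text{True}$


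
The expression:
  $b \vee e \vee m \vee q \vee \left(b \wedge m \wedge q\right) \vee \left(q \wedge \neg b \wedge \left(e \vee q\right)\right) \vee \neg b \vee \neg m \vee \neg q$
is always true.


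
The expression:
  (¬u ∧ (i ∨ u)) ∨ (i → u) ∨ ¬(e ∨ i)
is always true.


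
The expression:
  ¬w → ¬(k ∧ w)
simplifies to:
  True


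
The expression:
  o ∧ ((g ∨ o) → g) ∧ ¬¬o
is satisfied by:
  {g: True, o: True}


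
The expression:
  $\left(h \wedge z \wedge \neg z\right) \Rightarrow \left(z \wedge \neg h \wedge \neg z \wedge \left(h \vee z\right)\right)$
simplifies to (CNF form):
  $\text{True}$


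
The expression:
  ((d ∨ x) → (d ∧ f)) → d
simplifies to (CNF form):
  d ∨ x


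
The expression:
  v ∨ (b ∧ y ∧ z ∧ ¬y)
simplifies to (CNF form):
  v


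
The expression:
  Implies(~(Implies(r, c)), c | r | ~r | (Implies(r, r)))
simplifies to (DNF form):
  True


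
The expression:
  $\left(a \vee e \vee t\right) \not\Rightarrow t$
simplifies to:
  $\neg t \wedge \left(a \vee e\right)$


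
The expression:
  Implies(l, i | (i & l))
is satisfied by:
  {i: True, l: False}
  {l: False, i: False}
  {l: True, i: True}


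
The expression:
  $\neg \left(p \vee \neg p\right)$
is never true.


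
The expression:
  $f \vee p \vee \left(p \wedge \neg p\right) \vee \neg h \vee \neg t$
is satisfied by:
  {p: True, f: True, t: False, h: False}
  {p: True, f: False, t: False, h: False}
  {f: True, h: False, p: False, t: False}
  {h: False, f: False, p: False, t: False}
  {h: True, p: True, f: True, t: False}
  {h: True, p: True, f: False, t: False}
  {h: True, f: True, p: False, t: False}
  {h: True, f: False, p: False, t: False}
  {t: True, p: True, f: True, h: False}
  {t: True, p: True, f: False, h: False}
  {t: True, f: True, p: False, h: False}
  {t: True, f: False, p: False, h: False}
  {h: True, t: True, p: True, f: True}
  {h: True, t: True, p: True, f: False}
  {h: True, t: True, f: True, p: False}


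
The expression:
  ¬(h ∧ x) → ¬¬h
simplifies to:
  h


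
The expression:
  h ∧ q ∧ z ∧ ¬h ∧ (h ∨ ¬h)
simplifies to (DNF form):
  False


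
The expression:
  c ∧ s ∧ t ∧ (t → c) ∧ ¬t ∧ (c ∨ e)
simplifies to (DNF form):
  False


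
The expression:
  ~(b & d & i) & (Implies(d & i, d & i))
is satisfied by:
  {d: False, b: False, i: False}
  {i: True, d: False, b: False}
  {b: True, d: False, i: False}
  {i: True, b: True, d: False}
  {d: True, i: False, b: False}
  {i: True, d: True, b: False}
  {b: True, d: True, i: False}


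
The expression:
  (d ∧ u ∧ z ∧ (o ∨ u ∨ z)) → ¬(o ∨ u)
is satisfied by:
  {u: False, z: False, d: False}
  {d: True, u: False, z: False}
  {z: True, u: False, d: False}
  {d: True, z: True, u: False}
  {u: True, d: False, z: False}
  {d: True, u: True, z: False}
  {z: True, u: True, d: False}


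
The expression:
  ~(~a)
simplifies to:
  a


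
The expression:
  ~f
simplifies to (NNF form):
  ~f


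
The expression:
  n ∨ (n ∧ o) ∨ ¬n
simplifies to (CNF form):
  True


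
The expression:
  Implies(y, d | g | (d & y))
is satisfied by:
  {d: True, g: True, y: False}
  {d: True, g: False, y: False}
  {g: True, d: False, y: False}
  {d: False, g: False, y: False}
  {d: True, y: True, g: True}
  {d: True, y: True, g: False}
  {y: True, g: True, d: False}


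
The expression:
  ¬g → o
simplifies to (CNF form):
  g ∨ o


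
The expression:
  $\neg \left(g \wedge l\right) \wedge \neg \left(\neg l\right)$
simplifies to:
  $l \wedge \neg g$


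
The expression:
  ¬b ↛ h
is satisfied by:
  {h: True, b: False}
  {b: False, h: False}
  {b: True, h: True}


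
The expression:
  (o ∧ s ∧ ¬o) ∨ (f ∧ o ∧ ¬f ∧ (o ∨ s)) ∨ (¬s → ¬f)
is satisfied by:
  {s: True, f: False}
  {f: False, s: False}
  {f: True, s: True}


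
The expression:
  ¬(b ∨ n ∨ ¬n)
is never true.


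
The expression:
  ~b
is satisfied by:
  {b: False}


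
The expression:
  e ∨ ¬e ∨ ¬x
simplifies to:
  True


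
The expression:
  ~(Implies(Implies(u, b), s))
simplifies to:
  ~s & (b | ~u)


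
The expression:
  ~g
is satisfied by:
  {g: False}


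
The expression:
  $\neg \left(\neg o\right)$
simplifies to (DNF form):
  $o$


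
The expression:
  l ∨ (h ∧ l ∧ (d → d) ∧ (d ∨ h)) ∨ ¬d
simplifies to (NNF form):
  l ∨ ¬d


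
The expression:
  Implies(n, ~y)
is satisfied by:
  {y: False, n: False}
  {n: True, y: False}
  {y: True, n: False}


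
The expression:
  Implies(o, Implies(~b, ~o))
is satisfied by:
  {b: True, o: False}
  {o: False, b: False}
  {o: True, b: True}


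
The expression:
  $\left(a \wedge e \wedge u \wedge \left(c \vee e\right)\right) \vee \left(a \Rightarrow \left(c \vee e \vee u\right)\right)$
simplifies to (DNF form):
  $c \vee e \vee u \vee \neg a$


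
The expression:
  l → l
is always true.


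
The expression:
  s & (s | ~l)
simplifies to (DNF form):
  s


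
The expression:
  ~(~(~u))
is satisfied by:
  {u: False}


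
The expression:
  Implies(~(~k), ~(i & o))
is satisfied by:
  {k: False, o: False, i: False}
  {i: True, k: False, o: False}
  {o: True, k: False, i: False}
  {i: True, o: True, k: False}
  {k: True, i: False, o: False}
  {i: True, k: True, o: False}
  {o: True, k: True, i: False}


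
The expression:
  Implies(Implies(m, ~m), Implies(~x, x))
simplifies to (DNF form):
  m | x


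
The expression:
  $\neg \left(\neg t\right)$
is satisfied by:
  {t: True}


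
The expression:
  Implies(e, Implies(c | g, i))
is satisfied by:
  {i: True, g: False, e: False, c: False}
  {i: True, c: True, g: False, e: False}
  {i: True, g: True, e: False, c: False}
  {i: True, c: True, g: True, e: False}
  {c: False, g: False, e: False, i: False}
  {c: True, g: False, e: False, i: False}
  {g: True, c: False, e: False, i: False}
  {c: True, g: True, e: False, i: False}
  {e: True, i: True, c: False, g: False}
  {c: True, e: True, i: True, g: False}
  {e: True, i: True, g: True, c: False}
  {c: True, e: True, i: True, g: True}
  {e: True, i: False, g: False, c: False}


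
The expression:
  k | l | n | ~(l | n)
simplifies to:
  True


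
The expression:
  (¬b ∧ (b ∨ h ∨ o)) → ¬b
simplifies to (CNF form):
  True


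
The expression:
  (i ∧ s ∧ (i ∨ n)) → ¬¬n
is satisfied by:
  {n: True, s: False, i: False}
  {s: False, i: False, n: False}
  {n: True, i: True, s: False}
  {i: True, s: False, n: False}
  {n: True, s: True, i: False}
  {s: True, n: False, i: False}
  {n: True, i: True, s: True}


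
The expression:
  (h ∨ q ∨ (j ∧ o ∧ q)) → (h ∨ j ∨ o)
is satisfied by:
  {o: True, h: True, j: True, q: False}
  {o: True, h: True, j: False, q: False}
  {o: True, j: True, h: False, q: False}
  {o: True, j: False, h: False, q: False}
  {h: True, j: True, o: False, q: False}
  {h: True, o: False, j: False, q: False}
  {h: False, j: True, o: False, q: False}
  {h: False, o: False, j: False, q: False}
  {o: True, q: True, h: True, j: True}
  {o: True, q: True, h: True, j: False}
  {o: True, q: True, j: True, h: False}
  {o: True, q: True, j: False, h: False}
  {q: True, h: True, j: True, o: False}
  {q: True, h: True, j: False, o: False}
  {q: True, j: True, h: False, o: False}


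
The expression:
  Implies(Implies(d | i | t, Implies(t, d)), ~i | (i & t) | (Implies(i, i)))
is always true.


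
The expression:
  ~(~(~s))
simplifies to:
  ~s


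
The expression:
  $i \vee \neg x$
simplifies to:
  $i \vee \neg x$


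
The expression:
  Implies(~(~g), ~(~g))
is always true.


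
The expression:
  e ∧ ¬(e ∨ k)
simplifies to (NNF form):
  False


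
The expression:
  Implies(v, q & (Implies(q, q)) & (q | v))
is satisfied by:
  {q: True, v: False}
  {v: False, q: False}
  {v: True, q: True}


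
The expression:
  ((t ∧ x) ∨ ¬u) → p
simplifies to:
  p ∨ (u ∧ ¬t) ∨ (u ∧ ¬x)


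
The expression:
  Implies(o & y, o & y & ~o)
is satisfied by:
  {o: False, y: False}
  {y: True, o: False}
  {o: True, y: False}


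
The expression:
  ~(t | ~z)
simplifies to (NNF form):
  z & ~t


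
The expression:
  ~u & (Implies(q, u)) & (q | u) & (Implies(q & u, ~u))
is never true.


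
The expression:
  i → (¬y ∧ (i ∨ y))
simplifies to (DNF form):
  ¬i ∨ ¬y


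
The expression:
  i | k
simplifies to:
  i | k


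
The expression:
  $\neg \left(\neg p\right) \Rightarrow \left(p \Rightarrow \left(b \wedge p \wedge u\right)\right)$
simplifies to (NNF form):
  $\left(b \wedge u\right) \vee \neg p$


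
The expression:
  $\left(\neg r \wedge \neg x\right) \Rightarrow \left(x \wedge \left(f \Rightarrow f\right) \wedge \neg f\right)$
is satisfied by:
  {r: True, x: True}
  {r: True, x: False}
  {x: True, r: False}


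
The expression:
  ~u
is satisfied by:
  {u: False}


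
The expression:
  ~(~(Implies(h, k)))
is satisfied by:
  {k: True, h: False}
  {h: False, k: False}
  {h: True, k: True}


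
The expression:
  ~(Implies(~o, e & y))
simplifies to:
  ~o & (~e | ~y)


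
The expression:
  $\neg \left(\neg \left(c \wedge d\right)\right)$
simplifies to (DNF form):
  $c \wedge d$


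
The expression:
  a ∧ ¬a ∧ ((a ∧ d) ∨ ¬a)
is never true.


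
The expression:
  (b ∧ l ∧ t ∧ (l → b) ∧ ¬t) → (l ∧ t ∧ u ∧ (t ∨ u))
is always true.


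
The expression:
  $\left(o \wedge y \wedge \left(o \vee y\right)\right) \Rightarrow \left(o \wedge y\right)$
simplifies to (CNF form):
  $\text{True}$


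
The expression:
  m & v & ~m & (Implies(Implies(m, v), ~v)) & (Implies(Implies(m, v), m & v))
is never true.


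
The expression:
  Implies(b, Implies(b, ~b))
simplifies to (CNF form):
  ~b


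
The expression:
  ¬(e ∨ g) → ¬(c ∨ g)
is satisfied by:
  {e: True, g: True, c: False}
  {e: True, g: False, c: False}
  {g: True, e: False, c: False}
  {e: False, g: False, c: False}
  {e: True, c: True, g: True}
  {e: True, c: True, g: False}
  {c: True, g: True, e: False}


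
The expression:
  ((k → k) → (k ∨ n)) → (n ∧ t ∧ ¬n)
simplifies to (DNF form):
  ¬k ∧ ¬n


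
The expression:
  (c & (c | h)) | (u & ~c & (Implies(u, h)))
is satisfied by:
  {c: True, u: True, h: True}
  {c: True, u: True, h: False}
  {c: True, h: True, u: False}
  {c: True, h: False, u: False}
  {u: True, h: True, c: False}


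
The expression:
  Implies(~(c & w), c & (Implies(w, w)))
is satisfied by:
  {c: True}


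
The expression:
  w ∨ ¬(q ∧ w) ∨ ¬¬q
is always true.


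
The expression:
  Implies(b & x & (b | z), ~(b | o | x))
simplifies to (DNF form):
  ~b | ~x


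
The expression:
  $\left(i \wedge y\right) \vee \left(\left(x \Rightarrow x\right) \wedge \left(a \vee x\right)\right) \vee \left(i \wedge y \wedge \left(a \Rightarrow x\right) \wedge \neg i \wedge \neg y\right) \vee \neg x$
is always true.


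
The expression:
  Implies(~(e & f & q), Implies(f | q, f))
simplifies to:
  f | ~q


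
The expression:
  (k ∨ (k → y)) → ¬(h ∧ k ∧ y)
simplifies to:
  ¬h ∨ ¬k ∨ ¬y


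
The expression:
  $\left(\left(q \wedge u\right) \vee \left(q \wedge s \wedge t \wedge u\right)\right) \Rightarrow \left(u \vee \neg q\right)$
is always true.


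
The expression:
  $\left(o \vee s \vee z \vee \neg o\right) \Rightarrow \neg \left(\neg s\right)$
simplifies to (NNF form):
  $s$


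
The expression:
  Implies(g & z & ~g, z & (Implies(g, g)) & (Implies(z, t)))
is always true.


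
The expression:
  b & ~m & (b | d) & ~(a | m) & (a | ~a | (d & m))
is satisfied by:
  {b: True, m: False, a: False}


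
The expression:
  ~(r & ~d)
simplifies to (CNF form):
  d | ~r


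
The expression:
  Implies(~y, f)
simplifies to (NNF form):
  f | y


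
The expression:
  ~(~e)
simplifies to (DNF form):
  e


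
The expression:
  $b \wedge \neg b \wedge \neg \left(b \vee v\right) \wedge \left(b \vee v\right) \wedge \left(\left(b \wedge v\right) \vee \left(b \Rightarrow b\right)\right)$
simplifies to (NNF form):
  $\text{False}$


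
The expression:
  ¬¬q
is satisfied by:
  {q: True}


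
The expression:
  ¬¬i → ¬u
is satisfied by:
  {u: False, i: False}
  {i: True, u: False}
  {u: True, i: False}


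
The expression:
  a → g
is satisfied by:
  {g: True, a: False}
  {a: False, g: False}
  {a: True, g: True}


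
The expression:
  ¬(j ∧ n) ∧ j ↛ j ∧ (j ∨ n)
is never true.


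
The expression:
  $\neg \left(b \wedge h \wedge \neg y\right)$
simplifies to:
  $y \vee \neg b \vee \neg h$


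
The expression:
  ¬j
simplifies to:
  ¬j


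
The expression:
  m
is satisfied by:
  {m: True}


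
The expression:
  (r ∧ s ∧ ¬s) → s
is always true.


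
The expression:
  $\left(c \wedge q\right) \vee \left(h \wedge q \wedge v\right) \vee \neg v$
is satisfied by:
  {h: True, q: True, c: True, v: False}
  {h: True, q: True, c: False, v: False}
  {q: True, c: True, v: False, h: False}
  {q: True, c: False, v: False, h: False}
  {h: True, c: True, v: False, q: False}
  {h: True, c: False, v: False, q: False}
  {c: True, h: False, v: False, q: False}
  {c: False, h: False, v: False, q: False}
  {h: True, q: True, v: True, c: True}
  {h: True, q: True, v: True, c: False}
  {q: True, v: True, c: True, h: False}


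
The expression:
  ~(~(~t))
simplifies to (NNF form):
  ~t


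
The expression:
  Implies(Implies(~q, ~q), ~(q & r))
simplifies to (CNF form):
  ~q | ~r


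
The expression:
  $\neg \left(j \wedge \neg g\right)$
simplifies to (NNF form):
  $g \vee \neg j$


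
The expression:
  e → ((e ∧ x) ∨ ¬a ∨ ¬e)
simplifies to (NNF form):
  x ∨ ¬a ∨ ¬e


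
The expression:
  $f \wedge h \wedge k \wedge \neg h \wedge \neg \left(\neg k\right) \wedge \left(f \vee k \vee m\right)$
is never true.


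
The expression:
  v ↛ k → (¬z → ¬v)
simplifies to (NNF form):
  k ∨ z ∨ ¬v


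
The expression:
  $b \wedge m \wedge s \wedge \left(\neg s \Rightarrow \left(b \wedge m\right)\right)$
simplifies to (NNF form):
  $b \wedge m \wedge s$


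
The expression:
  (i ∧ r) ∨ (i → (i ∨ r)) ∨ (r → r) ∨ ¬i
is always true.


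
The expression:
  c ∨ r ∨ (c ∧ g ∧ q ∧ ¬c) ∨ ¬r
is always true.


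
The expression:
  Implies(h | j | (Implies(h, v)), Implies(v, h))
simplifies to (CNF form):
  h | ~v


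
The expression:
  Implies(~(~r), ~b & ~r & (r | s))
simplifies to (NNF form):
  ~r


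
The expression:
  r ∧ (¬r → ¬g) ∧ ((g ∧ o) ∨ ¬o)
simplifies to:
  r ∧ (g ∨ ¬o)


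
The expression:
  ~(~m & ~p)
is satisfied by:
  {m: True, p: True}
  {m: True, p: False}
  {p: True, m: False}


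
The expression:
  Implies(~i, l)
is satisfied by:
  {i: True, l: True}
  {i: True, l: False}
  {l: True, i: False}


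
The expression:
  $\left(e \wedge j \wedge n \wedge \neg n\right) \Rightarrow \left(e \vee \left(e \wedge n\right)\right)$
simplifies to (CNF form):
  $\text{True}$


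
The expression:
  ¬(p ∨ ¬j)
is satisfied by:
  {j: True, p: False}


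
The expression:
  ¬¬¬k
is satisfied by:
  {k: False}


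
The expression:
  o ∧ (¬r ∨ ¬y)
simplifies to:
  o ∧ (¬r ∨ ¬y)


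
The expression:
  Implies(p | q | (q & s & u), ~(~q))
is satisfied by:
  {q: True, p: False}
  {p: False, q: False}
  {p: True, q: True}


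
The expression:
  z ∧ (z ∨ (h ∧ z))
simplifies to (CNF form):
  z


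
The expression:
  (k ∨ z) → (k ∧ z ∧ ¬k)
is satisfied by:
  {z: False, k: False}


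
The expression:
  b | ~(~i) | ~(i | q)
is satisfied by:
  {i: True, b: True, q: False}
  {i: True, q: False, b: False}
  {b: True, q: False, i: False}
  {b: False, q: False, i: False}
  {i: True, b: True, q: True}
  {i: True, q: True, b: False}
  {b: True, q: True, i: False}


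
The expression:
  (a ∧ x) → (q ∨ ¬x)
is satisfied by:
  {q: True, x: False, a: False}
  {x: False, a: False, q: False}
  {a: True, q: True, x: False}
  {a: True, x: False, q: False}
  {q: True, x: True, a: False}
  {x: True, q: False, a: False}
  {a: True, x: True, q: True}


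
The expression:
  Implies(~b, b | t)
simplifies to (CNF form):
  b | t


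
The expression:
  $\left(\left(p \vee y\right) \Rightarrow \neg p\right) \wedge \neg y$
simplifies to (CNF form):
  $\neg p \wedge \neg y$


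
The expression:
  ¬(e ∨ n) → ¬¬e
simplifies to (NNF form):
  e ∨ n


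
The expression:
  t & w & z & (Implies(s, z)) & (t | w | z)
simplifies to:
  t & w & z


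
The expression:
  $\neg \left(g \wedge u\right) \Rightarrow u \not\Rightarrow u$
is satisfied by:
  {u: True, g: True}


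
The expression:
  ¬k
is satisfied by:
  {k: False}


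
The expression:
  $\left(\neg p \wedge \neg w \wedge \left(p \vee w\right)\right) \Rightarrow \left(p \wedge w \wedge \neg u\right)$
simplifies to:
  $\text{True}$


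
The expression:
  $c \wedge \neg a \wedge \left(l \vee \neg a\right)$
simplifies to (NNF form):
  $c \wedge \neg a$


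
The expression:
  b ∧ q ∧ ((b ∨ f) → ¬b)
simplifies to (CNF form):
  False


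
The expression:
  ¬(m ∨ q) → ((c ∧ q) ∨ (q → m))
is always true.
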